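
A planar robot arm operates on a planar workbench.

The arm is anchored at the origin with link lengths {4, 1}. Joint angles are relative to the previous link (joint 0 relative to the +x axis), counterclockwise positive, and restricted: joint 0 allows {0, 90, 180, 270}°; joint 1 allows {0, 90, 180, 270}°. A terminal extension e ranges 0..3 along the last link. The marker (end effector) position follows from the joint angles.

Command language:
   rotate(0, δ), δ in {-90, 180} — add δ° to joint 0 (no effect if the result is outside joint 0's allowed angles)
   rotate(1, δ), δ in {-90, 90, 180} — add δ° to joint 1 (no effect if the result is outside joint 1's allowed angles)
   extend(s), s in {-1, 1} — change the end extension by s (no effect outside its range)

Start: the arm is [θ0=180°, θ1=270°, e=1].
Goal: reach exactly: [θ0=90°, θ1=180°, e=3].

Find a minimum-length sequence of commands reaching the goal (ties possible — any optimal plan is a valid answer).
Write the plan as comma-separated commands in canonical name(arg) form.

from: [θ0=180°, θ1=270°, e=1]
t=1 rotate(1, -90) ⇒ [θ0=180°, θ1=180°, e=1]
t=2 rotate(0, -90) ⇒ [θ0=90°, θ1=180°, e=1]
t=3 extend(1) ⇒ [θ0=90°, θ1=180°, e=2]
t=4 extend(1) ⇒ [θ0=90°, θ1=180°, e=3]
no 3-step plan works, so 4 is optimal.

rotate(1, -90), rotate(0, -90), extend(1), extend(1)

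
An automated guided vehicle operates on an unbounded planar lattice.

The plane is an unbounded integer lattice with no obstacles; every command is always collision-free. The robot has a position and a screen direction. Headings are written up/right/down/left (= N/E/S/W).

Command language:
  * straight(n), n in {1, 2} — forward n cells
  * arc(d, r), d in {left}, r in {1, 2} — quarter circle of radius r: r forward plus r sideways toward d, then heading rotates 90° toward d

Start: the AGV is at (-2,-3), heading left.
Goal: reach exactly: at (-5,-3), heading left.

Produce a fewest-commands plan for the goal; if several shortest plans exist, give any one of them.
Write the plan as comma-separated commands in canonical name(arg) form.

straight(1), straight(2)

from: at (-2,-3), heading left
[1] after straight(1): at (-3,-3), heading left
[2] after straight(2): at (-5,-3), heading left
nothing shorter than 2 reaches the goal.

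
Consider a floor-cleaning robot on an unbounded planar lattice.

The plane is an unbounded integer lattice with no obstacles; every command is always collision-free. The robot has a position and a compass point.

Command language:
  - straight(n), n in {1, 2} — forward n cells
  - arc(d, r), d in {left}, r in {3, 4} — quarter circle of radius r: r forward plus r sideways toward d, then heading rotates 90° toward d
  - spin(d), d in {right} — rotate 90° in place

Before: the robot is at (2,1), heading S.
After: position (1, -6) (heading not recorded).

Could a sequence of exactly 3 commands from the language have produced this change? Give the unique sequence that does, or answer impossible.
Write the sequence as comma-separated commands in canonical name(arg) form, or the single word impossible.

key: order matters: swapping spin(right) and arc(left, 3) lands elsewhere
initial: at (2,1), heading S
t=1 spin(right) ⇒ at (2,1), heading W
t=2 arc(left, 4) ⇒ at (-2,-3), heading S
t=3 arc(left, 3) ⇒ at (1,-6), heading E
uniquely the one of 125 3-step routes that fits.

spin(right), arc(left, 4), arc(left, 3)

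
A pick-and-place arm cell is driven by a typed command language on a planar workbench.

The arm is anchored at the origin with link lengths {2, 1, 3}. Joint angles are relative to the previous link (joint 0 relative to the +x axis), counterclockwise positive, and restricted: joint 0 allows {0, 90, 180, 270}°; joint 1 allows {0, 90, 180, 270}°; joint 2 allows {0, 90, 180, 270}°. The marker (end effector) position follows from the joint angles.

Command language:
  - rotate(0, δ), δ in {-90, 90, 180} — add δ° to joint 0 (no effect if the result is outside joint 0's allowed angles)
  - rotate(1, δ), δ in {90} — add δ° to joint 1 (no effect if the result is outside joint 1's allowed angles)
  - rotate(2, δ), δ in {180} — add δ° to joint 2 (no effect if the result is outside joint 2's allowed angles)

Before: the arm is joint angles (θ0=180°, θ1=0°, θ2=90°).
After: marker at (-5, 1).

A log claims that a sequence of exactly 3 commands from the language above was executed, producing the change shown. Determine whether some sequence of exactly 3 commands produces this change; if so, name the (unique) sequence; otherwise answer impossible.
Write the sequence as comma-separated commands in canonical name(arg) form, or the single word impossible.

rotate(1, 90), rotate(1, 90), rotate(1, 90)

t0: joint angles (θ0=180°, θ1=0°, θ2=90°)
1. rotate(1, 90) → joint angles (θ0=180°, θ1=90°, θ2=90°)
2. rotate(1, 90) → joint angles (θ0=180°, θ1=180°, θ2=90°)
3. rotate(1, 90) → joint angles (θ0=180°, θ1=270°, θ2=90°)
uniquely the one of 125 3-step routes that fits.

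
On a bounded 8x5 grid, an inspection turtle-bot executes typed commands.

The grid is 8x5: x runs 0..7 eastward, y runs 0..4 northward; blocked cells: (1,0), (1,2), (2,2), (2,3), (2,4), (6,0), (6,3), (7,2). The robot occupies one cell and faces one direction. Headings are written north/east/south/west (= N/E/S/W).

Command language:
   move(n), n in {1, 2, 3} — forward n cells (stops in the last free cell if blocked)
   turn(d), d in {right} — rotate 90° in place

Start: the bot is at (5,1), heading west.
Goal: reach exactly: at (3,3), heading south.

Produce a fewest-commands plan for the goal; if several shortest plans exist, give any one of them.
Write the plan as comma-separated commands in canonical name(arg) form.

t0: at (5,1), heading west
[1] after move(2): at (3,1), heading west
[2] after turn(right): at (3,1), heading north
[3] after move(2): at (3,3), heading north
[4] after turn(right): at (3,3), heading east
[5] after turn(right): at (3,3), heading south
minimal: 5 command(s), checked below 5.

move(2), turn(right), move(2), turn(right), turn(right)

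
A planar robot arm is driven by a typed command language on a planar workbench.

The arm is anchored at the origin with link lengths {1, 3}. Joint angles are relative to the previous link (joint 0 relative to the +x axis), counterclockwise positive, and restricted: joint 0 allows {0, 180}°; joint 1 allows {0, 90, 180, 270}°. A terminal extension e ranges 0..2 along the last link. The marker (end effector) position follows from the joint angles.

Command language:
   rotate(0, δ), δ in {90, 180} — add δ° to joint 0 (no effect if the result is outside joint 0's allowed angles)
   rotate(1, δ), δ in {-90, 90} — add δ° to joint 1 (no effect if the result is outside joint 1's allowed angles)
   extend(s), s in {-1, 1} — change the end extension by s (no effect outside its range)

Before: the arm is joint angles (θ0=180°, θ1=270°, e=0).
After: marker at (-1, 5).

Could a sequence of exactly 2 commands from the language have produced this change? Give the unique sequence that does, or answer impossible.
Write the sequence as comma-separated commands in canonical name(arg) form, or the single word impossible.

extend(1), extend(1)

initial: joint angles (θ0=180°, θ1=270°, e=0)
[1] after extend(1): joint angles (θ0=180°, θ1=270°, e=1)
[2] after extend(1): joint angles (θ0=180°, θ1=270°, e=2)
all 36 alternatives checked — unique.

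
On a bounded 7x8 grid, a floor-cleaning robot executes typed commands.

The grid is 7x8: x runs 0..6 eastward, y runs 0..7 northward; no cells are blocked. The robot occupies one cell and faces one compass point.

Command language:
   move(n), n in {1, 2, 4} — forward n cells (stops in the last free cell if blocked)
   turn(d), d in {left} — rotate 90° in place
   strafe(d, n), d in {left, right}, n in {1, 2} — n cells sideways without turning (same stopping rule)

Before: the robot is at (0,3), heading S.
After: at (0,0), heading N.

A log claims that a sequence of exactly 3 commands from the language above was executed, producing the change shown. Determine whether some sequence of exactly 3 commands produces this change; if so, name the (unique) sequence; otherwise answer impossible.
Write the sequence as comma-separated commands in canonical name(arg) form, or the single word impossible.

move(4), turn(left), turn(left)

key: running turn(left) before move(4) would end elsewhere — order is forced
initial: at (0,3), heading S
1. move(4) → at (0,0), heading S
2. turn(left) → at (0,0), heading E
3. turn(left) → at (0,0), heading N
no other 3-command option fits: unique.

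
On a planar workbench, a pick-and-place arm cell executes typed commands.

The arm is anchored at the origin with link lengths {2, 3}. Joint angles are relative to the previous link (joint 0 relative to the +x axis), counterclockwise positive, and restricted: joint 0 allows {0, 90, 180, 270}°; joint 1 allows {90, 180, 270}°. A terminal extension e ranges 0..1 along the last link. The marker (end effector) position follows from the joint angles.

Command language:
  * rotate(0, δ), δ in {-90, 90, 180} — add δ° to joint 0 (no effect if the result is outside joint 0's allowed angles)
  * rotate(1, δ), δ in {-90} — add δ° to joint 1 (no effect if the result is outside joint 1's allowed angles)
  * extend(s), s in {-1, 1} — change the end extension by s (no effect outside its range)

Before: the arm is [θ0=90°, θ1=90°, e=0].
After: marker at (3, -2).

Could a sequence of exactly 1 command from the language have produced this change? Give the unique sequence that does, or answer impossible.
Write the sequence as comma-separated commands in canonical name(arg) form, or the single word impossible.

t0: [θ0=90°, θ1=90°, e=0]
step 1 (rotate(0, 180)): [θ0=270°, θ1=90°, e=0]
all 6 alternatives checked — unique.

rotate(0, 180)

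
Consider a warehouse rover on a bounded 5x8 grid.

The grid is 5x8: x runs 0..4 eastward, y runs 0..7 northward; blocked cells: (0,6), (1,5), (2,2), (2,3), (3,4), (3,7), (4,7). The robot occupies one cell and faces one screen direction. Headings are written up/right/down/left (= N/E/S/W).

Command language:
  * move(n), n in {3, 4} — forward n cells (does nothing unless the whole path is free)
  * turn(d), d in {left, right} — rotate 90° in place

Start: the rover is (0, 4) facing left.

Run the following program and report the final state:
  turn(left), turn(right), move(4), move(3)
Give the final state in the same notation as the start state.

(0, 4) facing left

initial: (0, 4) facing left
t=1 turn(left) ⇒ (0, 4) facing down
t=2 turn(right) ⇒ (0, 4) facing left
t=3 move(4) ⇒ (0, 4) facing left
t=4 move(3) ⇒ (0, 4) facing left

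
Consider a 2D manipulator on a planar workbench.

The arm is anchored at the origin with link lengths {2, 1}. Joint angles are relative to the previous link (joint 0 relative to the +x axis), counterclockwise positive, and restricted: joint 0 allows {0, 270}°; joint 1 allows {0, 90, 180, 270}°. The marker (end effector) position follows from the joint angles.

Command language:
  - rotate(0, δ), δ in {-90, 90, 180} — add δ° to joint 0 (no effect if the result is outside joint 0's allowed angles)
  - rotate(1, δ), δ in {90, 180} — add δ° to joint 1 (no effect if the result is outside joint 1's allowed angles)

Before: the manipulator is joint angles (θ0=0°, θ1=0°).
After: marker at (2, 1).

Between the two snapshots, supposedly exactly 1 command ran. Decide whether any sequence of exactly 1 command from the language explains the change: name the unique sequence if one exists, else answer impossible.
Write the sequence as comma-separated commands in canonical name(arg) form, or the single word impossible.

initial: joint angles (θ0=0°, θ1=0°)
1. rotate(1, 90) → joint angles (θ0=0°, θ1=90°)
no other 1-command option fits: unique.

rotate(1, 90)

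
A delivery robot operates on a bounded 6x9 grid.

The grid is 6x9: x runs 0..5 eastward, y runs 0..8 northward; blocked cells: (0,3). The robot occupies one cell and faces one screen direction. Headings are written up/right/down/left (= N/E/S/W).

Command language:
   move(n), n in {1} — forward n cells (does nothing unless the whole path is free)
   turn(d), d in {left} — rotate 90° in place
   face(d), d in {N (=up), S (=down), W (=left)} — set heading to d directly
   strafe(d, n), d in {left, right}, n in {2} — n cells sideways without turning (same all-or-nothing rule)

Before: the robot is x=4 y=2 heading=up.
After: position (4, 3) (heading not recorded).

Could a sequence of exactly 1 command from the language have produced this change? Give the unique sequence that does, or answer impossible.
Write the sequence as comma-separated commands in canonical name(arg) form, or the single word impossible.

t0: x=4 y=2 heading=up
step 1 (move(1)): x=4 y=3 heading=up
uniquely the one of 7 1-step routes that fits.

move(1)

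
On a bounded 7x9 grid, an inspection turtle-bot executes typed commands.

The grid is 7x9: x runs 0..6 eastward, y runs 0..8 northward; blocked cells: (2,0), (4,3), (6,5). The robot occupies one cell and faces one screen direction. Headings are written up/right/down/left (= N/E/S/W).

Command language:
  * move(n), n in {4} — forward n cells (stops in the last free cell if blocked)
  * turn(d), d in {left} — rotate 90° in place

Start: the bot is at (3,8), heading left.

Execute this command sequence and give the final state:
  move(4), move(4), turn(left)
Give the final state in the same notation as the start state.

at (0,8), heading down

from: at (3,8), heading left
1. move(4) → at (0,8), heading left
2. move(4) → at (0,8), heading left
3. turn(left) → at (0,8), heading down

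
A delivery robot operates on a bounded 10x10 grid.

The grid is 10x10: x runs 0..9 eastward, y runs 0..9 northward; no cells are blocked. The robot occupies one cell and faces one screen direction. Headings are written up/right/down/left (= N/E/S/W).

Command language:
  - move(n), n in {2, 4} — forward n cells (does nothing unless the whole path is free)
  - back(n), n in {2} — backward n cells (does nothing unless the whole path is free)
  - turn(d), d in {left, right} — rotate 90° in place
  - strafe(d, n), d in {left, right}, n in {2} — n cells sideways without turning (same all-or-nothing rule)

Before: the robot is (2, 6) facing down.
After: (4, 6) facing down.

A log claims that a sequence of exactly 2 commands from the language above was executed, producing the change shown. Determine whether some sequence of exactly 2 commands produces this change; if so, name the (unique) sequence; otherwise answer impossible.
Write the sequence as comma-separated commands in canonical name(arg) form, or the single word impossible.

all 49 sequences checked — none match.

impossible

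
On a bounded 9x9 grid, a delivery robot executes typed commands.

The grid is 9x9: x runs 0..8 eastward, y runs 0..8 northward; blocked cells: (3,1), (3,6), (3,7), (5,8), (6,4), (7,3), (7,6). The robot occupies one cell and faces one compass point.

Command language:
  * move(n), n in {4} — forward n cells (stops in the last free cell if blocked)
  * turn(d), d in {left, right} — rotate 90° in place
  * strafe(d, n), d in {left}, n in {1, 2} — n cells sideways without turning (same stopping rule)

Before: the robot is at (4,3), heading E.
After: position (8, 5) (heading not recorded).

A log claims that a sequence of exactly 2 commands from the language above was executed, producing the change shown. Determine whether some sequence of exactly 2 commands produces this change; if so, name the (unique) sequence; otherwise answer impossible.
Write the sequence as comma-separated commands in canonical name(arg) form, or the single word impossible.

key: order matters: swapping strafe(left, 2) and move(4) lands elsewhere
from: at (4,3), heading E
step 1 (strafe(left, 2)): at (4,5), heading E
step 2 (move(4)): at (8,5), heading E
all 25 alternatives checked — unique.

strafe(left, 2), move(4)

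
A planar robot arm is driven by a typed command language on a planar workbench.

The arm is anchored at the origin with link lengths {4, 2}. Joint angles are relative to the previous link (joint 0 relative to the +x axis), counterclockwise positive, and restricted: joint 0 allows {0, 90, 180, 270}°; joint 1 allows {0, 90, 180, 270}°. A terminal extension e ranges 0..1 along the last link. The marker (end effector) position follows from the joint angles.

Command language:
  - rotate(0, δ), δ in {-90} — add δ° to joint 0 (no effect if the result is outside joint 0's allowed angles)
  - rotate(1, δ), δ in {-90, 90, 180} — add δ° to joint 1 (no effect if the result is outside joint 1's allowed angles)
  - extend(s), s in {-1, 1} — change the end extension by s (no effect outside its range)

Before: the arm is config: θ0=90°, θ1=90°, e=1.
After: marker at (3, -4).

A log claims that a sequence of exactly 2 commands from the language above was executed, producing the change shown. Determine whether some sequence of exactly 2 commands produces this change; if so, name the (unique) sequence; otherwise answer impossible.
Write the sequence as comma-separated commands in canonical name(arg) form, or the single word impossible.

rotate(0, -90), rotate(0, -90)

t0: config: θ0=90°, θ1=90°, e=1
step 1 (rotate(0, -90)): config: θ0=0°, θ1=90°, e=1
step 2 (rotate(0, -90)): config: θ0=270°, θ1=90°, e=1
no rival 2-sequence matches.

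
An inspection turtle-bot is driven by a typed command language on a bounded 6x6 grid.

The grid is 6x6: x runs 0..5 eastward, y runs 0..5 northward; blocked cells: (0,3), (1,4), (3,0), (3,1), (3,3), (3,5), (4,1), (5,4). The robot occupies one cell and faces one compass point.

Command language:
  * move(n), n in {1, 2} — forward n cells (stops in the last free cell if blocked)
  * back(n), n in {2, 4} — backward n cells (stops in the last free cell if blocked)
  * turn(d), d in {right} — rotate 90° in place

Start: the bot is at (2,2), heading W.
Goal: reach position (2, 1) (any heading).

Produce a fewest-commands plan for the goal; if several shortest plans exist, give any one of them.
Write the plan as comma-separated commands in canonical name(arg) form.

turn(right), back(2), move(1)

initial: at (2,2), heading W
t=1 turn(right) ⇒ at (2,2), heading N
t=2 back(2) ⇒ at (2,0), heading N
t=3 move(1) ⇒ at (2,1), heading N
no 2-step plan works, so 3 is optimal.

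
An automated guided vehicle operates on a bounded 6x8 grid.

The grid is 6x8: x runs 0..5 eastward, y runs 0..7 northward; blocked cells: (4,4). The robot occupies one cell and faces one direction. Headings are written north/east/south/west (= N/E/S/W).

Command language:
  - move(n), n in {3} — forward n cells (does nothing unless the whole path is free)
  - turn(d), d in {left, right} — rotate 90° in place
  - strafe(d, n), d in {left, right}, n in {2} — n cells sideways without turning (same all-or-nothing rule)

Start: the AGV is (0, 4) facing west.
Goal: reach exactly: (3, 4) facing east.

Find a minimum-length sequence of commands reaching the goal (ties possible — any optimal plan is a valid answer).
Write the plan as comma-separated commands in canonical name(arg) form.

t0: (0, 4) facing west
1. turn(right) → (0, 4) facing north
2. turn(right) → (0, 4) facing east
3. move(3) → (3, 4) facing east
nothing shorter than 3 reaches the goal.

turn(right), turn(right), move(3)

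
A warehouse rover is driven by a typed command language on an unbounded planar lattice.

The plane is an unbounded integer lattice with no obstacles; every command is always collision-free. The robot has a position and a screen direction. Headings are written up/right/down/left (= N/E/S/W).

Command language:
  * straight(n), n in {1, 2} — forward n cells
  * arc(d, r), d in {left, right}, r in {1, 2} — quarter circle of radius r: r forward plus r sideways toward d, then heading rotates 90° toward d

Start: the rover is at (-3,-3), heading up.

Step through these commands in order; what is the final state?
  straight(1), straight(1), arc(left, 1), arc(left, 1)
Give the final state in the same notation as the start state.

at (-5,-1), heading down

begin: at (-3,-3), heading up
t=1 straight(1) ⇒ at (-3,-2), heading up
t=2 straight(1) ⇒ at (-3,-1), heading up
t=3 arc(left, 1) ⇒ at (-4,0), heading left
t=4 arc(left, 1) ⇒ at (-5,-1), heading down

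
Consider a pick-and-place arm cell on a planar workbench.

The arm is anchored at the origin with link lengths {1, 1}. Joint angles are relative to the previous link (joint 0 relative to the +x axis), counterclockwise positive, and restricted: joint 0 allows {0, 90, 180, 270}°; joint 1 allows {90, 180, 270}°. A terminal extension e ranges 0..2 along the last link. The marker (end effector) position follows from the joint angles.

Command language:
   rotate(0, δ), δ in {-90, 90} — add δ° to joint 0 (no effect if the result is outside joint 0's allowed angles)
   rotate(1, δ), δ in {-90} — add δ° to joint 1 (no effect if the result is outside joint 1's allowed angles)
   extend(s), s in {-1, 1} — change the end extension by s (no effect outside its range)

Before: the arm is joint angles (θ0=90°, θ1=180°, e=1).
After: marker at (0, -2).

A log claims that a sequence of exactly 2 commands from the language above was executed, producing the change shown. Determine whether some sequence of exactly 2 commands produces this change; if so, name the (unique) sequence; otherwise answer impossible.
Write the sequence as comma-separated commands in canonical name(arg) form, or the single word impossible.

from: joint angles (θ0=90°, θ1=180°, e=1)
1. extend(1) → joint angles (θ0=90°, θ1=180°, e=2)
2. extend(1) → joint angles (θ0=90°, θ1=180°, e=2)
all 25 alternatives checked — unique.

extend(1), extend(1)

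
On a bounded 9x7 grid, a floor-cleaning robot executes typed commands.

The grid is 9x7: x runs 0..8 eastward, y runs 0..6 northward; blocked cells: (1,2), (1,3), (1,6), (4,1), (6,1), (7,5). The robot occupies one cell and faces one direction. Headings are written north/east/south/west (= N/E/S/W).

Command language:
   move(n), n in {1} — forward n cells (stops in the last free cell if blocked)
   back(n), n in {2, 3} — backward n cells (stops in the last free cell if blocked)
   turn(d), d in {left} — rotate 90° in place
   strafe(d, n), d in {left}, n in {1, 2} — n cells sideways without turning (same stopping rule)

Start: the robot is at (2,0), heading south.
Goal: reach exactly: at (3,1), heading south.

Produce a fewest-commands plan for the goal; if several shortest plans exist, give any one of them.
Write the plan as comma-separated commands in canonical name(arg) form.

back(2), move(1), strafe(left, 2)

begin: at (2,0), heading south
[1] after back(2): at (2,2), heading south
[2] after move(1): at (2,1), heading south
[3] after strafe(left, 2): at (3,1), heading south
shorter routes all fall short; 3 is best.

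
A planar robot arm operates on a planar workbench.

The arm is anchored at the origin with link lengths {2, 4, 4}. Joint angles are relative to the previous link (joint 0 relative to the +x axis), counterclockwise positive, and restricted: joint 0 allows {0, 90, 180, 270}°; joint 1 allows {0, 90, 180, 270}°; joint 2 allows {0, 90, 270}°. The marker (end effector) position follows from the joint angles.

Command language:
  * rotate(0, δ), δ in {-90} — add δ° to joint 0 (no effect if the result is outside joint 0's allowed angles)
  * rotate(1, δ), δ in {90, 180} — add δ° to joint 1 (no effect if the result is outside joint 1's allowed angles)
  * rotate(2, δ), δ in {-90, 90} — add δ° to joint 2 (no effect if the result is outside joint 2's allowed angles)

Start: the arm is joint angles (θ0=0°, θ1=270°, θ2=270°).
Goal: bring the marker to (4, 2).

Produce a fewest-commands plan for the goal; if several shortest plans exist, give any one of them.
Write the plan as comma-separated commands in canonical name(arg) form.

begin: joint angles (θ0=0°, θ1=270°, θ2=270°)
1. rotate(1, 90) → joint angles (θ0=0°, θ1=0°, θ2=270°)
2. rotate(0, -90) → joint angles (θ0=270°, θ1=0°, θ2=270°)
3. rotate(1, 180) → joint angles (θ0=270°, θ1=180°, θ2=270°)
no 2-step plan works, so 3 is optimal.

rotate(1, 90), rotate(0, -90), rotate(1, 180)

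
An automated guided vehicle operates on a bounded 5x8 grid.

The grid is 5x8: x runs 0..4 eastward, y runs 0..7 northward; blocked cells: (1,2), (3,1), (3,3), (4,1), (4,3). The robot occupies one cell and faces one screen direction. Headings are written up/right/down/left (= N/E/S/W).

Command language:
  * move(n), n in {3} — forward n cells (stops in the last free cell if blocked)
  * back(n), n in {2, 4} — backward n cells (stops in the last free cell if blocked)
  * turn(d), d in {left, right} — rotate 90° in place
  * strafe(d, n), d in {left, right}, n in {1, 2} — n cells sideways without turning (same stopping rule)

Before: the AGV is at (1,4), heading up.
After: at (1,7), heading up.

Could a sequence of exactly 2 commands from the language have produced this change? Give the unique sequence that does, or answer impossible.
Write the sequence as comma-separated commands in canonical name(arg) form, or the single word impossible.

move(3), move(3)

key: the second move(3) runs into the grid edge before its full distance
from: at (1,4), heading up
[1] after move(3): at (1,7), heading up
[2] after move(3): at (1,7), heading up
no other 2-command option fits: unique.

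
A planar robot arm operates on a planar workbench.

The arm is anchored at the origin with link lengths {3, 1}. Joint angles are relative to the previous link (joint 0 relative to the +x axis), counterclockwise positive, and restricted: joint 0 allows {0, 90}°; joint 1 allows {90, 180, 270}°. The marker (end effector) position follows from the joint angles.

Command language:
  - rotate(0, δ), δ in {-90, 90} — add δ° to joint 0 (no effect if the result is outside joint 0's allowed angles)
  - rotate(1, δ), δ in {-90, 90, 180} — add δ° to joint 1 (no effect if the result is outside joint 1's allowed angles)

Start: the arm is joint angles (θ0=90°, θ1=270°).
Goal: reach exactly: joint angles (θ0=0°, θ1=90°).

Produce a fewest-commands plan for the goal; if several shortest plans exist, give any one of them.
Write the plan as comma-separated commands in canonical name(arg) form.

start: joint angles (θ0=90°, θ1=270°)
step 1 (rotate(0, -90)): joint angles (θ0=0°, θ1=270°)
step 2 (rotate(1, 180)): joint angles (θ0=0°, θ1=90°)
no 1-step plan works, so 2 is optimal.

rotate(0, -90), rotate(1, 180)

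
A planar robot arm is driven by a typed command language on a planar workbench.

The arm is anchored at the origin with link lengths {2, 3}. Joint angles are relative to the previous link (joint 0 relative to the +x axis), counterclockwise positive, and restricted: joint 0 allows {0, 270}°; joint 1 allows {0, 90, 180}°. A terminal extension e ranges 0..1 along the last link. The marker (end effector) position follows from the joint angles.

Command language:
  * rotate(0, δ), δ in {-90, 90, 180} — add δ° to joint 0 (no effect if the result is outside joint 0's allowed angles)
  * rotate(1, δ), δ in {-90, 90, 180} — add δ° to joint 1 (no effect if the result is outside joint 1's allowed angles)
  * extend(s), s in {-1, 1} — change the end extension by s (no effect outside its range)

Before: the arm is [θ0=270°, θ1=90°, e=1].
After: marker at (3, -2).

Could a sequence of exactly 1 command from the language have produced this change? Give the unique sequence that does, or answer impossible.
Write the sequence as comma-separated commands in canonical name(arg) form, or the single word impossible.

from: [θ0=270°, θ1=90°, e=1]
[1] after extend(-1): [θ0=270°, θ1=90°, e=0]
all 8 alternatives checked — unique.

extend(-1)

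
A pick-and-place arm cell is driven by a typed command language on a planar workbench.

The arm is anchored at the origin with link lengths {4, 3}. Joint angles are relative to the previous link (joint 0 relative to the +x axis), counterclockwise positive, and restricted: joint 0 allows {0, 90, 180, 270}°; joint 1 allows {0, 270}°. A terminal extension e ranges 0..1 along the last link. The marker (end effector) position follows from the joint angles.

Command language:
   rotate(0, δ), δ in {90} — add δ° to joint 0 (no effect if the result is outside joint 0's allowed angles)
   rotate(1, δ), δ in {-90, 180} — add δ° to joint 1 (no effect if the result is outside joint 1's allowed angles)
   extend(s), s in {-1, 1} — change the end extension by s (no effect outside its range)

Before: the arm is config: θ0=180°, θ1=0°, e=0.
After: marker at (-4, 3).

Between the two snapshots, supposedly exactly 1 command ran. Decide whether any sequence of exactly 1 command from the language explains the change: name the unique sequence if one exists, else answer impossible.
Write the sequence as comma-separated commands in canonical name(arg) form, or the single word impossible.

rotate(1, -90)

initial: config: θ0=180°, θ1=0°, e=0
step 1 (rotate(1, -90)): config: θ0=180°, θ1=270°, e=0
no other 1-command option fits: unique.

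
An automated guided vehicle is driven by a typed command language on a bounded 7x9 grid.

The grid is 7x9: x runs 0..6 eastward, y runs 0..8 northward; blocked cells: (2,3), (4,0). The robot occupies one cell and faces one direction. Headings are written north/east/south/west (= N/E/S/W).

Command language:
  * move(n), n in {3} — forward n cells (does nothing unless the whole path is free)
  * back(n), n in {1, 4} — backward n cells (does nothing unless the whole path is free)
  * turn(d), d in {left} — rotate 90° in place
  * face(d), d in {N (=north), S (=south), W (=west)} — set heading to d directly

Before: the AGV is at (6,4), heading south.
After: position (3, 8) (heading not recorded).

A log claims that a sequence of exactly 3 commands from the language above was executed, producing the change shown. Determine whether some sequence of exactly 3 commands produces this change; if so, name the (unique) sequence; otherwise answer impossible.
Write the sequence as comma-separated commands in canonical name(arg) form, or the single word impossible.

key: running move(3) before back(4) would end elsewhere — order is forced
t0: at (6,4), heading south
1. back(4) → at (6,8), heading south
2. face(W) → at (6,8), heading west
3. move(3) → at (3,8), heading west
all 343 alternatives checked — unique.

back(4), face(W), move(3)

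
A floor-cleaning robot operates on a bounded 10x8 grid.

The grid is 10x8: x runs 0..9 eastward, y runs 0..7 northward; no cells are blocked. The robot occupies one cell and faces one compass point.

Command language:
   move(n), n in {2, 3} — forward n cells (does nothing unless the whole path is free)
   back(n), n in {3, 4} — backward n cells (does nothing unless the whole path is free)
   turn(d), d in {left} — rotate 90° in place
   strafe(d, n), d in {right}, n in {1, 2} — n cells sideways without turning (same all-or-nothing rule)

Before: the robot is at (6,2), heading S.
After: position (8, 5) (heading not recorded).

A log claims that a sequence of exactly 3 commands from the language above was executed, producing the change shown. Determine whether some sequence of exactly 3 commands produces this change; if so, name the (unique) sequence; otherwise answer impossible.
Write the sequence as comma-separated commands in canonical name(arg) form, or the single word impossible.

back(3), turn(left), move(2)

key: order matters: swapping back(3) and move(2) lands elsewhere
t0: at (6,2), heading S
step 1 (back(3)): at (6,5), heading S
step 2 (turn(left)): at (6,5), heading E
step 3 (move(2)): at (8,5), heading E
all 343 alternatives checked — unique.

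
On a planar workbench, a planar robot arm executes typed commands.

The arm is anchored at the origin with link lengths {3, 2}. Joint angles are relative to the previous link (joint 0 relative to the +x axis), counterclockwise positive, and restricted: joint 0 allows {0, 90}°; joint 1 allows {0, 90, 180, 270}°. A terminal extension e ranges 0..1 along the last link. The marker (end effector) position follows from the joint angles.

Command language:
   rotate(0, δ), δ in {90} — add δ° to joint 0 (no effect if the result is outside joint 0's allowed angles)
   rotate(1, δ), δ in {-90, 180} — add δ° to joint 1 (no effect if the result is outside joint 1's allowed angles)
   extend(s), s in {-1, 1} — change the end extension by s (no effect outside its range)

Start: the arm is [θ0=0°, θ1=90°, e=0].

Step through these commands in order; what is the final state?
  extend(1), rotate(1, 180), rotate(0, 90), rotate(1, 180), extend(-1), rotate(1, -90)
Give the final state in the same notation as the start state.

from: [θ0=0°, θ1=90°, e=0]
t=1 extend(1) ⇒ [θ0=0°, θ1=90°, e=1]
t=2 rotate(1, 180) ⇒ [θ0=0°, θ1=270°, e=1]
t=3 rotate(0, 90) ⇒ [θ0=90°, θ1=270°, e=1]
t=4 rotate(1, 180) ⇒ [θ0=90°, θ1=90°, e=1]
t=5 extend(-1) ⇒ [θ0=90°, θ1=90°, e=0]
t=6 rotate(1, -90) ⇒ [θ0=90°, θ1=0°, e=0]

[θ0=90°, θ1=0°, e=0]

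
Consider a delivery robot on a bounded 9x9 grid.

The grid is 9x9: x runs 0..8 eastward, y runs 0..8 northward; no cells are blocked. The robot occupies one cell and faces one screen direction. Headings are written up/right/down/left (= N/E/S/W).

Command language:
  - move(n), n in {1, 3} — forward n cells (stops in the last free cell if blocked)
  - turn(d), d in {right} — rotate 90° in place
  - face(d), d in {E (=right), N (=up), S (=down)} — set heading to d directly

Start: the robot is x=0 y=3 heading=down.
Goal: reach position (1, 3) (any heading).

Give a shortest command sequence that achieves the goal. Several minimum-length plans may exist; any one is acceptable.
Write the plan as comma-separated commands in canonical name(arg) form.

start: x=0 y=3 heading=down
1. face(E) → x=0 y=3 heading=right
2. move(1) → x=1 y=3 heading=right
minimal: 2 command(s), checked below 2.

face(E), move(1)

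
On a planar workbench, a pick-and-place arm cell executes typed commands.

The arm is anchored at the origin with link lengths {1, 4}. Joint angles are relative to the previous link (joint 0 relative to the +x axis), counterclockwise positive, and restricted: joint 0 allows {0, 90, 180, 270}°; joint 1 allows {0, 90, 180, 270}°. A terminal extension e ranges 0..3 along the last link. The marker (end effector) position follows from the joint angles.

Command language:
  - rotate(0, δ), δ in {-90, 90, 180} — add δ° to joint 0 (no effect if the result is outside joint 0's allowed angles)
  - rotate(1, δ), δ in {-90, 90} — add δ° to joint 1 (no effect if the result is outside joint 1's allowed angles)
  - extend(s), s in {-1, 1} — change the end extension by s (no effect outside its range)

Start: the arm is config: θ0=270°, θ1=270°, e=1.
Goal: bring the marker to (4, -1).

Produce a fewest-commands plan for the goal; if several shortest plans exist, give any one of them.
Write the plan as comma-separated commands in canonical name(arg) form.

extend(-1), rotate(1, 90), rotate(1, 90)

t0: config: θ0=270°, θ1=270°, e=1
1. extend(-1) → config: θ0=270°, θ1=270°, e=0
2. rotate(1, 90) → config: θ0=270°, θ1=0°, e=0
3. rotate(1, 90) → config: θ0=270°, θ1=90°, e=0
no 2-step plan works, so 3 is optimal.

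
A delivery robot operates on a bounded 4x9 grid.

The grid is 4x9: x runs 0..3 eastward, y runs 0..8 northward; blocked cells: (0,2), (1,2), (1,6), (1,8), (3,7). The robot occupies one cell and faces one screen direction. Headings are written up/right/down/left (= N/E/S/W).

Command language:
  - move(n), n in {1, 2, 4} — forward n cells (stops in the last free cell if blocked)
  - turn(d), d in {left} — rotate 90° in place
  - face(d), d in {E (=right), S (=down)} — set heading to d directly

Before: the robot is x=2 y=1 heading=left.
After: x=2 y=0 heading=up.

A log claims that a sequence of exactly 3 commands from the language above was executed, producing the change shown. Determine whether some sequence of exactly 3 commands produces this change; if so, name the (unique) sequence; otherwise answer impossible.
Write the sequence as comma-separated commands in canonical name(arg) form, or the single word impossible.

impossible

no 3-step route produces this change.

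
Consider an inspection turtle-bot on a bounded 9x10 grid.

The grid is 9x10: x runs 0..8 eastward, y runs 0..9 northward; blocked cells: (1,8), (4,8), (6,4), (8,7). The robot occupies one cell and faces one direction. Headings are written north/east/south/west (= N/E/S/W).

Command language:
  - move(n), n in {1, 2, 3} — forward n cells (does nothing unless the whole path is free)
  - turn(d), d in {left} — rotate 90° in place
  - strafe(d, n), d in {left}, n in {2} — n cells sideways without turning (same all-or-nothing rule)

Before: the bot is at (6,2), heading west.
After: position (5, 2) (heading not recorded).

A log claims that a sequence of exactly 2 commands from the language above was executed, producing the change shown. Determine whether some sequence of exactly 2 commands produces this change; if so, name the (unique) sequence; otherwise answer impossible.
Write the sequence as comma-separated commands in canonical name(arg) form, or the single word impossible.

move(1), turn(left)

key: order matters: swapping move(1) and turn(left) lands elsewhere
start: at (6,2), heading west
t=1 move(1) ⇒ at (5,2), heading west
t=2 turn(left) ⇒ at (5,2), heading south
all 25 alternatives checked — unique.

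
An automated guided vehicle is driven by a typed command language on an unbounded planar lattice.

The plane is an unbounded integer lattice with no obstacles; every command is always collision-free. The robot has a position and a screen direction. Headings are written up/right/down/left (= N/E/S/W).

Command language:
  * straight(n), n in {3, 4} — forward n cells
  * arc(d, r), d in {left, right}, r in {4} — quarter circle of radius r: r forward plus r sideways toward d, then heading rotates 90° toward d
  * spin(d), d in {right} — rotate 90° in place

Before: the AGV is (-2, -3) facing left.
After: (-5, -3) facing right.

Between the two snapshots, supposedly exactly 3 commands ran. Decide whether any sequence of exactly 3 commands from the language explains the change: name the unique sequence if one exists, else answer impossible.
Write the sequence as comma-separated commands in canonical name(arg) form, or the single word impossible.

straight(3), spin(right), spin(right)

key: running spin(right) before straight(3) would end elsewhere — order is forced
start: (-2, -3) facing left
[1] after straight(3): (-5, -3) facing left
[2] after spin(right): (-5, -3) facing up
[3] after spin(right): (-5, -3) facing right
no rival 3-sequence matches.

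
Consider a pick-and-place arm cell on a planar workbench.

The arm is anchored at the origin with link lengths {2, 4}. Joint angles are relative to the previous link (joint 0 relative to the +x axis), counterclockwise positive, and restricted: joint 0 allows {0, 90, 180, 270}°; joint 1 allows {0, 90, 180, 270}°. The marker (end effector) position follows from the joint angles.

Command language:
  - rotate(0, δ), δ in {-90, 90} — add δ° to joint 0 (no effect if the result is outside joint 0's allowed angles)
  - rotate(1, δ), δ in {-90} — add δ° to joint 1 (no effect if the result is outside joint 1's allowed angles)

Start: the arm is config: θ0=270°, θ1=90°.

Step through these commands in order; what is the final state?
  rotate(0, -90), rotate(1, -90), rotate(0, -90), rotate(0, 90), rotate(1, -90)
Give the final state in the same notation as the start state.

config: θ0=180°, θ1=270°

begin: config: θ0=270°, θ1=90°
1. rotate(0, -90) → config: θ0=180°, θ1=90°
2. rotate(1, -90) → config: θ0=180°, θ1=0°
3. rotate(0, -90) → config: θ0=90°, θ1=0°
4. rotate(0, 90) → config: θ0=180°, θ1=0°
5. rotate(1, -90) → config: θ0=180°, θ1=270°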